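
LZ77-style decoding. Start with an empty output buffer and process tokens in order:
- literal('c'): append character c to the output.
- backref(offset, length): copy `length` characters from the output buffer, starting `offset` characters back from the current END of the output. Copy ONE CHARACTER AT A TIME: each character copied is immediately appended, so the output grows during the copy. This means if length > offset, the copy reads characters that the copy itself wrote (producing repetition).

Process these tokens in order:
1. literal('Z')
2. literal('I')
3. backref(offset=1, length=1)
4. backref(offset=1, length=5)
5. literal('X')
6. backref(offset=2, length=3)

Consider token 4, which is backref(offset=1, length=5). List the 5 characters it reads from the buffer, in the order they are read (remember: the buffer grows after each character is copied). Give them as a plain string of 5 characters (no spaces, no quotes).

Token 1: literal('Z'). Output: "Z"
Token 2: literal('I'). Output: "ZI"
Token 3: backref(off=1, len=1). Copied 'I' from pos 1. Output: "ZII"
Token 4: backref(off=1, len=5). Buffer before: "ZII" (len 3)
  byte 1: read out[2]='I', append. Buffer now: "ZIII"
  byte 2: read out[3]='I', append. Buffer now: "ZIIII"
  byte 3: read out[4]='I', append. Buffer now: "ZIIIII"
  byte 4: read out[5]='I', append. Buffer now: "ZIIIIII"
  byte 5: read out[6]='I', append. Buffer now: "ZIIIIIII"

Answer: IIIII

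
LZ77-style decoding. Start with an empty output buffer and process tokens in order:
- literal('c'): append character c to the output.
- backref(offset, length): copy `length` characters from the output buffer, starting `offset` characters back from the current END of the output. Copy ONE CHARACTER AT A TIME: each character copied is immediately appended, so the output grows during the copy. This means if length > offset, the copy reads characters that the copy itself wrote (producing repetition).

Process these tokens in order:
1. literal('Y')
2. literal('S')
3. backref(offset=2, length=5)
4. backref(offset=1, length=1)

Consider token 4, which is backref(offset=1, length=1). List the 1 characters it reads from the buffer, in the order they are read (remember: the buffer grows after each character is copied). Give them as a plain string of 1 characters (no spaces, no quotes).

Answer: Y

Derivation:
Token 1: literal('Y'). Output: "Y"
Token 2: literal('S'). Output: "YS"
Token 3: backref(off=2, len=5) (overlapping!). Copied 'YSYSY' from pos 0. Output: "YSYSYSY"
Token 4: backref(off=1, len=1). Buffer before: "YSYSYSY" (len 7)
  byte 1: read out[6]='Y', append. Buffer now: "YSYSYSYY"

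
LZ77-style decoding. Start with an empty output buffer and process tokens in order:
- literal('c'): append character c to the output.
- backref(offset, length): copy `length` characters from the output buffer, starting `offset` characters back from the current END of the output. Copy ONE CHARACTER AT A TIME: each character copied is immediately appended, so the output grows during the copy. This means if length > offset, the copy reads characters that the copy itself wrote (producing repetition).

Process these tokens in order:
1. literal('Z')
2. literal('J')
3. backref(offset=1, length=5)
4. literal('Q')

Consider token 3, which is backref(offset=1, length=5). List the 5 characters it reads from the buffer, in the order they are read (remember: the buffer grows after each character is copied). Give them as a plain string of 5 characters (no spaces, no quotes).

Answer: JJJJJ

Derivation:
Token 1: literal('Z'). Output: "Z"
Token 2: literal('J'). Output: "ZJ"
Token 3: backref(off=1, len=5). Buffer before: "ZJ" (len 2)
  byte 1: read out[1]='J', append. Buffer now: "ZJJ"
  byte 2: read out[2]='J', append. Buffer now: "ZJJJ"
  byte 3: read out[3]='J', append. Buffer now: "ZJJJJ"
  byte 4: read out[4]='J', append. Buffer now: "ZJJJJJ"
  byte 5: read out[5]='J', append. Buffer now: "ZJJJJJJ"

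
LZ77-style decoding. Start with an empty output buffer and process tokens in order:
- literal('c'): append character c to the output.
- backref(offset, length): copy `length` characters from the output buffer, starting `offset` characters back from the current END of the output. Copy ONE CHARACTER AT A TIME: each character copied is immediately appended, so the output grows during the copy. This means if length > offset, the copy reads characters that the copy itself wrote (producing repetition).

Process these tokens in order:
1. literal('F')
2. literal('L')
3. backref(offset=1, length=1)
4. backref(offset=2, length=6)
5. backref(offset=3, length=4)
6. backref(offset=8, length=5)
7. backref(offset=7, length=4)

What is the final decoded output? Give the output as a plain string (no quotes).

Answer: FLLLLLLLLLLLLLLLLLLLLL

Derivation:
Token 1: literal('F'). Output: "F"
Token 2: literal('L'). Output: "FL"
Token 3: backref(off=1, len=1). Copied 'L' from pos 1. Output: "FLL"
Token 4: backref(off=2, len=6) (overlapping!). Copied 'LLLLLL' from pos 1. Output: "FLLLLLLLL"
Token 5: backref(off=3, len=4) (overlapping!). Copied 'LLLL' from pos 6. Output: "FLLLLLLLLLLLL"
Token 6: backref(off=8, len=5). Copied 'LLLLL' from pos 5. Output: "FLLLLLLLLLLLLLLLLL"
Token 7: backref(off=7, len=4). Copied 'LLLL' from pos 11. Output: "FLLLLLLLLLLLLLLLLLLLLL"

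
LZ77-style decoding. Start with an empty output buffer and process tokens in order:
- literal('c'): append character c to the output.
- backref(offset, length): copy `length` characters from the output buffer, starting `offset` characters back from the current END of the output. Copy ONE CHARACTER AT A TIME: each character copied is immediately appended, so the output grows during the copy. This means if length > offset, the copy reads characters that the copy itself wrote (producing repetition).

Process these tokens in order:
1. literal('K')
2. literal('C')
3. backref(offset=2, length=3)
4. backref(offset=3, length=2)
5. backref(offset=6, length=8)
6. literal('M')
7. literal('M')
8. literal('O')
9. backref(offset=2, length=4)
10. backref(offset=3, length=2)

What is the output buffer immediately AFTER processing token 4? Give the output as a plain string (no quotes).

Token 1: literal('K'). Output: "K"
Token 2: literal('C'). Output: "KC"
Token 3: backref(off=2, len=3) (overlapping!). Copied 'KCK' from pos 0. Output: "KCKCK"
Token 4: backref(off=3, len=2). Copied 'KC' from pos 2. Output: "KCKCKKC"

Answer: KCKCKKC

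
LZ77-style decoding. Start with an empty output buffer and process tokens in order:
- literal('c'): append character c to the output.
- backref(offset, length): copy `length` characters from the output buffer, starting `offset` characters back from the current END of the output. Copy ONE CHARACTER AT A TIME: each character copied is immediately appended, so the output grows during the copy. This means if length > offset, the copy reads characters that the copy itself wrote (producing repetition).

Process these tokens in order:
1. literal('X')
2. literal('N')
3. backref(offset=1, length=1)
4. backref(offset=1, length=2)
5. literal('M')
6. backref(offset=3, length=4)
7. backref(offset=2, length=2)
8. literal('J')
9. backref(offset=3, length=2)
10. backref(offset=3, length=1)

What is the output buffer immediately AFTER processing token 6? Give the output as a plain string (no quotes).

Token 1: literal('X'). Output: "X"
Token 2: literal('N'). Output: "XN"
Token 3: backref(off=1, len=1). Copied 'N' from pos 1. Output: "XNN"
Token 4: backref(off=1, len=2) (overlapping!). Copied 'NN' from pos 2. Output: "XNNNN"
Token 5: literal('M'). Output: "XNNNNM"
Token 6: backref(off=3, len=4) (overlapping!). Copied 'NNMN' from pos 3. Output: "XNNNNMNNMN"

Answer: XNNNNMNNMN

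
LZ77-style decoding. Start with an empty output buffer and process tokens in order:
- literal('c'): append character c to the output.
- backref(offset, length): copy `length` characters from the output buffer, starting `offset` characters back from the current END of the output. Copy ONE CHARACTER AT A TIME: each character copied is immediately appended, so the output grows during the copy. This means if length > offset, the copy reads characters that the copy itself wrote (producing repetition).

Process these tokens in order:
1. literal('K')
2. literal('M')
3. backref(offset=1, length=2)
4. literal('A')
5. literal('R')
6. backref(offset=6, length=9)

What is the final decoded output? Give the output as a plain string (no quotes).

Token 1: literal('K'). Output: "K"
Token 2: literal('M'). Output: "KM"
Token 3: backref(off=1, len=2) (overlapping!). Copied 'MM' from pos 1. Output: "KMMM"
Token 4: literal('A'). Output: "KMMMA"
Token 5: literal('R'). Output: "KMMMAR"
Token 6: backref(off=6, len=9) (overlapping!). Copied 'KMMMARKMM' from pos 0. Output: "KMMMARKMMMARKMM"

Answer: KMMMARKMMMARKMM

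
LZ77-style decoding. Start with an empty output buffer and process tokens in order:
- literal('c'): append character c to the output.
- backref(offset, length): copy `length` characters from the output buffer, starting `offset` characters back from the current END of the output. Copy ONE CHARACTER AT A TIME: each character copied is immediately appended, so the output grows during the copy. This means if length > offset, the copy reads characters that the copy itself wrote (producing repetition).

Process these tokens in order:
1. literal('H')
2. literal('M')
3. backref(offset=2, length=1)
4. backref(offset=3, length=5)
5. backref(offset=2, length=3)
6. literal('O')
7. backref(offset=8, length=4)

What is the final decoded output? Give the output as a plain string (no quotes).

Token 1: literal('H'). Output: "H"
Token 2: literal('M'). Output: "HM"
Token 3: backref(off=2, len=1). Copied 'H' from pos 0. Output: "HMH"
Token 4: backref(off=3, len=5) (overlapping!). Copied 'HMHHM' from pos 0. Output: "HMHHMHHM"
Token 5: backref(off=2, len=3) (overlapping!). Copied 'HMH' from pos 6. Output: "HMHHMHHMHMH"
Token 6: literal('O'). Output: "HMHHMHHMHMHO"
Token 7: backref(off=8, len=4). Copied 'MHHM' from pos 4. Output: "HMHHMHHMHMHOMHHM"

Answer: HMHHMHHMHMHOMHHM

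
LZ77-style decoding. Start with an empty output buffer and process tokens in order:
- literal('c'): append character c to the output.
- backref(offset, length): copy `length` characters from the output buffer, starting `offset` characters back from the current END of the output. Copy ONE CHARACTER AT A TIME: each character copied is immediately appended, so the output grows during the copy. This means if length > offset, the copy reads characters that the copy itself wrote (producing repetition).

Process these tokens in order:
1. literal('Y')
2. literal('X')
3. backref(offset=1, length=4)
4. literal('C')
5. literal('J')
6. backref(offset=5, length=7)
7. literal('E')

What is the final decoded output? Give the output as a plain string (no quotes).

Answer: YXXXXXCJXXXCJXXE

Derivation:
Token 1: literal('Y'). Output: "Y"
Token 2: literal('X'). Output: "YX"
Token 3: backref(off=1, len=4) (overlapping!). Copied 'XXXX' from pos 1. Output: "YXXXXX"
Token 4: literal('C'). Output: "YXXXXXC"
Token 5: literal('J'). Output: "YXXXXXCJ"
Token 6: backref(off=5, len=7) (overlapping!). Copied 'XXXCJXX' from pos 3. Output: "YXXXXXCJXXXCJXX"
Token 7: literal('E'). Output: "YXXXXXCJXXXCJXXE"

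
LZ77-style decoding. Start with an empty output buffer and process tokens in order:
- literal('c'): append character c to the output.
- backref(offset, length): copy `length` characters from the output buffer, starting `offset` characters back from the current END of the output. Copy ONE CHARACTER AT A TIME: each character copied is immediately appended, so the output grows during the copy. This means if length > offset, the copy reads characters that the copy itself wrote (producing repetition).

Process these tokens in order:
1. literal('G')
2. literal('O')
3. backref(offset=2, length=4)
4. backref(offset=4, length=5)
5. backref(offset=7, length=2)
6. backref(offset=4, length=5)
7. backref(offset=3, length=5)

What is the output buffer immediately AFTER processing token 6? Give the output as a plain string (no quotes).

Token 1: literal('G'). Output: "G"
Token 2: literal('O'). Output: "GO"
Token 3: backref(off=2, len=4) (overlapping!). Copied 'GOGO' from pos 0. Output: "GOGOGO"
Token 4: backref(off=4, len=5) (overlapping!). Copied 'GOGOG' from pos 2. Output: "GOGOGOGOGOG"
Token 5: backref(off=7, len=2). Copied 'GO' from pos 4. Output: "GOGOGOGOGOGGO"
Token 6: backref(off=4, len=5) (overlapping!). Copied 'OGGOO' from pos 9. Output: "GOGOGOGOGOGGOOGGOO"

Answer: GOGOGOGOGOGGOOGGOO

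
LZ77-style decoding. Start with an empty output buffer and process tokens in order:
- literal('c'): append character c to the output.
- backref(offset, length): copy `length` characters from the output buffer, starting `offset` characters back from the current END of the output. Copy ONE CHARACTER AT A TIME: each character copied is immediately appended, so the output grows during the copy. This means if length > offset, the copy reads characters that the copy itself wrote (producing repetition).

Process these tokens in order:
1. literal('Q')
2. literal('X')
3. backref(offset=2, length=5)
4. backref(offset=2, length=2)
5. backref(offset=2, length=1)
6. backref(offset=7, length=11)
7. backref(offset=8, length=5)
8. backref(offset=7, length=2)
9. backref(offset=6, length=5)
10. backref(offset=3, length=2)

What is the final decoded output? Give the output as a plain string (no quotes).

Token 1: literal('Q'). Output: "Q"
Token 2: literal('X'). Output: "QX"
Token 3: backref(off=2, len=5) (overlapping!). Copied 'QXQXQ' from pos 0. Output: "QXQXQXQ"
Token 4: backref(off=2, len=2). Copied 'XQ' from pos 5. Output: "QXQXQXQXQ"
Token 5: backref(off=2, len=1). Copied 'X' from pos 7. Output: "QXQXQXQXQX"
Token 6: backref(off=7, len=11) (overlapping!). Copied 'XQXQXQXXQXQ' from pos 3. Output: "QXQXQXQXQXXQXQXQXXQXQ"
Token 7: backref(off=8, len=5). Copied 'QXQXX' from pos 13. Output: "QXQXQXQXQXXQXQXQXXQXQQXQXX"
Token 8: backref(off=7, len=2). Copied 'XQ' from pos 19. Output: "QXQXQXQXQXXQXQXQXXQXQQXQXXXQ"
Token 9: backref(off=6, len=5). Copied 'XQXXX' from pos 22. Output: "QXQXQXQXQXXQXQXQXXQXQQXQXXXQXQXXX"
Token 10: backref(off=3, len=2). Copied 'XX' from pos 30. Output: "QXQXQXQXQXXQXQXQXXQXQQXQXXXQXQXXXXX"

Answer: QXQXQXQXQXXQXQXQXXQXQQXQXXXQXQXXXXX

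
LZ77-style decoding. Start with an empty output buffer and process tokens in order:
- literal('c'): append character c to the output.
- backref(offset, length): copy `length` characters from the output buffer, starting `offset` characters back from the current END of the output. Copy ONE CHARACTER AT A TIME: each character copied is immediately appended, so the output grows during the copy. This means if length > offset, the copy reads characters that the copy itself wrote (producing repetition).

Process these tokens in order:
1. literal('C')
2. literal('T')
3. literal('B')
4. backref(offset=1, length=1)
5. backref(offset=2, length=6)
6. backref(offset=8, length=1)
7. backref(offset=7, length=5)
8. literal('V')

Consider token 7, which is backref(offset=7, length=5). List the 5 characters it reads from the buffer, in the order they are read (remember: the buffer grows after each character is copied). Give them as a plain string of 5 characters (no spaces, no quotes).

Answer: BBBBB

Derivation:
Token 1: literal('C'). Output: "C"
Token 2: literal('T'). Output: "CT"
Token 3: literal('B'). Output: "CTB"
Token 4: backref(off=1, len=1). Copied 'B' from pos 2. Output: "CTBB"
Token 5: backref(off=2, len=6) (overlapping!). Copied 'BBBBBB' from pos 2. Output: "CTBBBBBBBB"
Token 6: backref(off=8, len=1). Copied 'B' from pos 2. Output: "CTBBBBBBBBB"
Token 7: backref(off=7, len=5). Buffer before: "CTBBBBBBBBB" (len 11)
  byte 1: read out[4]='B', append. Buffer now: "CTBBBBBBBBBB"
  byte 2: read out[5]='B', append. Buffer now: "CTBBBBBBBBBBB"
  byte 3: read out[6]='B', append. Buffer now: "CTBBBBBBBBBBBB"
  byte 4: read out[7]='B', append. Buffer now: "CTBBBBBBBBBBBBB"
  byte 5: read out[8]='B', append. Buffer now: "CTBBBBBBBBBBBBBB"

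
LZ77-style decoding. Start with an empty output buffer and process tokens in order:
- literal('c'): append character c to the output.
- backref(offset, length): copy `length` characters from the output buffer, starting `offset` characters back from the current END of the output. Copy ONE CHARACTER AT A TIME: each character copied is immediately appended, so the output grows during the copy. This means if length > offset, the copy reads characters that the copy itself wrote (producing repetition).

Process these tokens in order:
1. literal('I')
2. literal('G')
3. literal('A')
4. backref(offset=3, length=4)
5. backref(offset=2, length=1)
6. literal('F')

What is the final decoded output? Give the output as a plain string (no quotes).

Answer: IGAIGAIAF

Derivation:
Token 1: literal('I'). Output: "I"
Token 2: literal('G'). Output: "IG"
Token 3: literal('A'). Output: "IGA"
Token 4: backref(off=3, len=4) (overlapping!). Copied 'IGAI' from pos 0. Output: "IGAIGAI"
Token 5: backref(off=2, len=1). Copied 'A' from pos 5. Output: "IGAIGAIA"
Token 6: literal('F'). Output: "IGAIGAIAF"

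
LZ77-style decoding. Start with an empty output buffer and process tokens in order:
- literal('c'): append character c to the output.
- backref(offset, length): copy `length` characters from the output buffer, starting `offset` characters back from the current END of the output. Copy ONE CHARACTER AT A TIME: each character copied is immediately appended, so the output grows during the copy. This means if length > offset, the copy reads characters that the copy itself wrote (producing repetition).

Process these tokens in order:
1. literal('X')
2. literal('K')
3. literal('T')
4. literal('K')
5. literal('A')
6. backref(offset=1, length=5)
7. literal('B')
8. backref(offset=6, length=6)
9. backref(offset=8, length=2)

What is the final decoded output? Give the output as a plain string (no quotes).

Answer: XKTKAAAAAABAAAAABAB

Derivation:
Token 1: literal('X'). Output: "X"
Token 2: literal('K'). Output: "XK"
Token 3: literal('T'). Output: "XKT"
Token 4: literal('K'). Output: "XKTK"
Token 5: literal('A'). Output: "XKTKA"
Token 6: backref(off=1, len=5) (overlapping!). Copied 'AAAAA' from pos 4. Output: "XKTKAAAAAA"
Token 7: literal('B'). Output: "XKTKAAAAAAB"
Token 8: backref(off=6, len=6). Copied 'AAAAAB' from pos 5. Output: "XKTKAAAAAABAAAAAB"
Token 9: backref(off=8, len=2). Copied 'AB' from pos 9. Output: "XKTKAAAAAABAAAAABAB"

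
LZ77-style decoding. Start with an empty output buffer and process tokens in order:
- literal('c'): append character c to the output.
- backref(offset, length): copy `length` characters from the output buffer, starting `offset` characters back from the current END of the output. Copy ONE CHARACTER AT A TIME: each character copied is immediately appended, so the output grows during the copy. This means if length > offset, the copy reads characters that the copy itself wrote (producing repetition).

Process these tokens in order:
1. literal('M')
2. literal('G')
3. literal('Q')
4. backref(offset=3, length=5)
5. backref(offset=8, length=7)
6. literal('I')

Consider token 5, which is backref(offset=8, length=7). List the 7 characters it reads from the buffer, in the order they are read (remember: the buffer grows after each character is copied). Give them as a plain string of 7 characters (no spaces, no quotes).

Token 1: literal('M'). Output: "M"
Token 2: literal('G'). Output: "MG"
Token 3: literal('Q'). Output: "MGQ"
Token 4: backref(off=3, len=5) (overlapping!). Copied 'MGQMG' from pos 0. Output: "MGQMGQMG"
Token 5: backref(off=8, len=7). Buffer before: "MGQMGQMG" (len 8)
  byte 1: read out[0]='M', append. Buffer now: "MGQMGQMGM"
  byte 2: read out[1]='G', append. Buffer now: "MGQMGQMGMG"
  byte 3: read out[2]='Q', append. Buffer now: "MGQMGQMGMGQ"
  byte 4: read out[3]='M', append. Buffer now: "MGQMGQMGMGQM"
  byte 5: read out[4]='G', append. Buffer now: "MGQMGQMGMGQMG"
  byte 6: read out[5]='Q', append. Buffer now: "MGQMGQMGMGQMGQ"
  byte 7: read out[6]='M', append. Buffer now: "MGQMGQMGMGQMGQM"

Answer: MGQMGQM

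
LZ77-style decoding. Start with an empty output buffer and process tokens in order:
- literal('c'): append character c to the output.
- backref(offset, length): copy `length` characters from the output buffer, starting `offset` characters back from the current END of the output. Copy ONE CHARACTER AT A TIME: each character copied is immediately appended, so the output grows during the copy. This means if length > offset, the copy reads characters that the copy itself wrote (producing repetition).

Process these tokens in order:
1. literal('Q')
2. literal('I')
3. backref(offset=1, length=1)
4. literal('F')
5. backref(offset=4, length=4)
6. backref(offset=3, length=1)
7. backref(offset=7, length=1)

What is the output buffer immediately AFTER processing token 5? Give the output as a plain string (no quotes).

Token 1: literal('Q'). Output: "Q"
Token 2: literal('I'). Output: "QI"
Token 3: backref(off=1, len=1). Copied 'I' from pos 1. Output: "QII"
Token 4: literal('F'). Output: "QIIF"
Token 5: backref(off=4, len=4). Copied 'QIIF' from pos 0. Output: "QIIFQIIF"

Answer: QIIFQIIF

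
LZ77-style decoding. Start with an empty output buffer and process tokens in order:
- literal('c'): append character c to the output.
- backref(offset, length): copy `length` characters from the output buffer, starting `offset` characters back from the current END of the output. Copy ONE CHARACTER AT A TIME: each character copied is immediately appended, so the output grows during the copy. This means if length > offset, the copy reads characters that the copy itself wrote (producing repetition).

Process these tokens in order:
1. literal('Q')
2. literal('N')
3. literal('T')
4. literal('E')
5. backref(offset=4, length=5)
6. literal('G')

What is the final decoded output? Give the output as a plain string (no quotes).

Token 1: literal('Q'). Output: "Q"
Token 2: literal('N'). Output: "QN"
Token 3: literal('T'). Output: "QNT"
Token 4: literal('E'). Output: "QNTE"
Token 5: backref(off=4, len=5) (overlapping!). Copied 'QNTEQ' from pos 0. Output: "QNTEQNTEQ"
Token 6: literal('G'). Output: "QNTEQNTEQG"

Answer: QNTEQNTEQG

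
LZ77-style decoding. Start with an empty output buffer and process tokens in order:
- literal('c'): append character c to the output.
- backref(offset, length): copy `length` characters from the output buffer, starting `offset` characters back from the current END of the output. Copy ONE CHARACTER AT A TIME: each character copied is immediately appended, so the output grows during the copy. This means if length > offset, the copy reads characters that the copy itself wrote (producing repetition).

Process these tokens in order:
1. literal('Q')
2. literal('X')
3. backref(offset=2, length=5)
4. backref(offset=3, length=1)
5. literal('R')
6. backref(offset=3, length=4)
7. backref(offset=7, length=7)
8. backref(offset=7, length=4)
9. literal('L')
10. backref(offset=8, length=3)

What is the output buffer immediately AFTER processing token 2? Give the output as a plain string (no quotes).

Answer: QX

Derivation:
Token 1: literal('Q'). Output: "Q"
Token 2: literal('X'). Output: "QX"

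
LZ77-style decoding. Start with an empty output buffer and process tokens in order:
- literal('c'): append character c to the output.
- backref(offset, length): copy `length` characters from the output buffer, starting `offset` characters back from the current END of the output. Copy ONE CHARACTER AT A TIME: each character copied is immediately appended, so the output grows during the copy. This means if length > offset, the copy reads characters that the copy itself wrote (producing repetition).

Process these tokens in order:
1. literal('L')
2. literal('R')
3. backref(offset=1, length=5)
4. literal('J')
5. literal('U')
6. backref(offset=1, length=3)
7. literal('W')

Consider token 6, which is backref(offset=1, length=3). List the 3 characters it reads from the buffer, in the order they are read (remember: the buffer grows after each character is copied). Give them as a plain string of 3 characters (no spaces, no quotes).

Token 1: literal('L'). Output: "L"
Token 2: literal('R'). Output: "LR"
Token 3: backref(off=1, len=5) (overlapping!). Copied 'RRRRR' from pos 1. Output: "LRRRRRR"
Token 4: literal('J'). Output: "LRRRRRRJ"
Token 5: literal('U'). Output: "LRRRRRRJU"
Token 6: backref(off=1, len=3). Buffer before: "LRRRRRRJU" (len 9)
  byte 1: read out[8]='U', append. Buffer now: "LRRRRRRJUU"
  byte 2: read out[9]='U', append. Buffer now: "LRRRRRRJUUU"
  byte 3: read out[10]='U', append. Buffer now: "LRRRRRRJUUUU"

Answer: UUU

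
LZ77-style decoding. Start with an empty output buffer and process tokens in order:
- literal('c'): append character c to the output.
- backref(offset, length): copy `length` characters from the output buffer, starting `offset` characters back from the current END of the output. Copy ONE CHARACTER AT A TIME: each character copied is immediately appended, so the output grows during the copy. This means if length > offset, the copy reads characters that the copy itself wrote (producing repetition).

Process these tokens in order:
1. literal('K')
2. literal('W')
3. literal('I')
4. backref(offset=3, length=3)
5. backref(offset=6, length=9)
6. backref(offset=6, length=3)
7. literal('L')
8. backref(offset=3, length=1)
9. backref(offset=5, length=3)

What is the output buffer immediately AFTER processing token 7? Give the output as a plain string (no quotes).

Token 1: literal('K'). Output: "K"
Token 2: literal('W'). Output: "KW"
Token 3: literal('I'). Output: "KWI"
Token 4: backref(off=3, len=3). Copied 'KWI' from pos 0. Output: "KWIKWI"
Token 5: backref(off=6, len=9) (overlapping!). Copied 'KWIKWIKWI' from pos 0. Output: "KWIKWIKWIKWIKWI"
Token 6: backref(off=6, len=3). Copied 'KWI' from pos 9. Output: "KWIKWIKWIKWIKWIKWI"
Token 7: literal('L'). Output: "KWIKWIKWIKWIKWIKWIL"

Answer: KWIKWIKWIKWIKWIKWIL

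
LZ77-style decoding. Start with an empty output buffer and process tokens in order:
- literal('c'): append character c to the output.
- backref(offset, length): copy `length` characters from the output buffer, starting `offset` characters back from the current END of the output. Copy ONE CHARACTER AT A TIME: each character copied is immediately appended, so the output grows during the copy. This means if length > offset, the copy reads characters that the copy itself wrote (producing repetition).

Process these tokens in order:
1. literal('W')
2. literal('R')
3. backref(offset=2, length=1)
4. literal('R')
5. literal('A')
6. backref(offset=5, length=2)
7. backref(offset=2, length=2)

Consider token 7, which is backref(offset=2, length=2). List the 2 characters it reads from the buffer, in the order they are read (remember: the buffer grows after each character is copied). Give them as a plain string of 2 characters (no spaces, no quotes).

Token 1: literal('W'). Output: "W"
Token 2: literal('R'). Output: "WR"
Token 3: backref(off=2, len=1). Copied 'W' from pos 0. Output: "WRW"
Token 4: literal('R'). Output: "WRWR"
Token 5: literal('A'). Output: "WRWRA"
Token 6: backref(off=5, len=2). Copied 'WR' from pos 0. Output: "WRWRAWR"
Token 7: backref(off=2, len=2). Buffer before: "WRWRAWR" (len 7)
  byte 1: read out[5]='W', append. Buffer now: "WRWRAWRW"
  byte 2: read out[6]='R', append. Buffer now: "WRWRAWRWR"

Answer: WR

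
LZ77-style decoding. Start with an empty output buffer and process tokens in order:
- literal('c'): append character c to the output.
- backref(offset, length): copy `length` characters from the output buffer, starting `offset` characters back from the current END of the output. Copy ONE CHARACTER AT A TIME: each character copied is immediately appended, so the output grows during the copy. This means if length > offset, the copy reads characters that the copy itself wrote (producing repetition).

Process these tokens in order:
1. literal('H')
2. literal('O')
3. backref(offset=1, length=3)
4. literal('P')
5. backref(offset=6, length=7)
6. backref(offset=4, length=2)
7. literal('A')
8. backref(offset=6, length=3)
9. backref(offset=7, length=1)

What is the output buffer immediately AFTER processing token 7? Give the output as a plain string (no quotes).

Token 1: literal('H'). Output: "H"
Token 2: literal('O'). Output: "HO"
Token 3: backref(off=1, len=3) (overlapping!). Copied 'OOO' from pos 1. Output: "HOOOO"
Token 4: literal('P'). Output: "HOOOOP"
Token 5: backref(off=6, len=7) (overlapping!). Copied 'HOOOOPH' from pos 0. Output: "HOOOOPHOOOOPH"
Token 6: backref(off=4, len=2). Copied 'OO' from pos 9. Output: "HOOOOPHOOOOPHOO"
Token 7: literal('A'). Output: "HOOOOPHOOOOPHOOA"

Answer: HOOOOPHOOOOPHOOA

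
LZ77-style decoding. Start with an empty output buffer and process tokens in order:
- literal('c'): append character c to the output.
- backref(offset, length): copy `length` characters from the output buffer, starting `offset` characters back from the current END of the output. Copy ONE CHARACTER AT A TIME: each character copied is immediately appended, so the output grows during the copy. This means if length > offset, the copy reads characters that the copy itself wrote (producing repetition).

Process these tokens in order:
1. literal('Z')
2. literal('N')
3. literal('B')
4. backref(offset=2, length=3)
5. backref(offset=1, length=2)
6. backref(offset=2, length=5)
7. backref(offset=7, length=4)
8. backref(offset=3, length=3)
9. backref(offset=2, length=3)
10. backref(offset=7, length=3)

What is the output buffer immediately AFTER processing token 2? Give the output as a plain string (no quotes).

Answer: ZN

Derivation:
Token 1: literal('Z'). Output: "Z"
Token 2: literal('N'). Output: "ZN"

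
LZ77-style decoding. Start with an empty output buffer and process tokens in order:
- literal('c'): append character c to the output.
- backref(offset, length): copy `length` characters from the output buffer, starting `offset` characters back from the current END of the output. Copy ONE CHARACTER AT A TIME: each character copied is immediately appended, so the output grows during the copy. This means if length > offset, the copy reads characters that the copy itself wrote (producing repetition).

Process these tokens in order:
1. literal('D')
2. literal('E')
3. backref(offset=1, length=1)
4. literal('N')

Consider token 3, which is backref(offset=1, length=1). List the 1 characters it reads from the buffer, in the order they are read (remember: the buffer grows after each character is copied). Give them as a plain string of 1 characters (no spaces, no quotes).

Token 1: literal('D'). Output: "D"
Token 2: literal('E'). Output: "DE"
Token 3: backref(off=1, len=1). Buffer before: "DE" (len 2)
  byte 1: read out[1]='E', append. Buffer now: "DEE"

Answer: E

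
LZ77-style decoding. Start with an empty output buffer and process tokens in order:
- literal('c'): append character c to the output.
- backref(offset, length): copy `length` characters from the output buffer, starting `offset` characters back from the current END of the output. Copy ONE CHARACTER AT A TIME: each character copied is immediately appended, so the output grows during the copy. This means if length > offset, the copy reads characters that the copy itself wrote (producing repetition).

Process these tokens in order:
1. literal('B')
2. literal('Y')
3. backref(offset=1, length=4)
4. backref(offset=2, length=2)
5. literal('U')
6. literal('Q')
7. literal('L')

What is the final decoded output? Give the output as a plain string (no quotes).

Token 1: literal('B'). Output: "B"
Token 2: literal('Y'). Output: "BY"
Token 3: backref(off=1, len=4) (overlapping!). Copied 'YYYY' from pos 1. Output: "BYYYYY"
Token 4: backref(off=2, len=2). Copied 'YY' from pos 4. Output: "BYYYYYYY"
Token 5: literal('U'). Output: "BYYYYYYYU"
Token 6: literal('Q'). Output: "BYYYYYYYUQ"
Token 7: literal('L'). Output: "BYYYYYYYUQL"

Answer: BYYYYYYYUQL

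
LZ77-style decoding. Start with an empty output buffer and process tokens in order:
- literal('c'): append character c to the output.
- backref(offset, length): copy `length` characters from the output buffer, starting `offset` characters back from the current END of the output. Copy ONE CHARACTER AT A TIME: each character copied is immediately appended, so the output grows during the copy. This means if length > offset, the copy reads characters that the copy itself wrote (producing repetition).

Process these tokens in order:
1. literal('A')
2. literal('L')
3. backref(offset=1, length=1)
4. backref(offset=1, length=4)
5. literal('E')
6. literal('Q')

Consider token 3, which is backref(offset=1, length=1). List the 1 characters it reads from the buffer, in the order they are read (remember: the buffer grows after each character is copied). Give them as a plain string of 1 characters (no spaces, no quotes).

Answer: L

Derivation:
Token 1: literal('A'). Output: "A"
Token 2: literal('L'). Output: "AL"
Token 3: backref(off=1, len=1). Buffer before: "AL" (len 2)
  byte 1: read out[1]='L', append. Buffer now: "ALL"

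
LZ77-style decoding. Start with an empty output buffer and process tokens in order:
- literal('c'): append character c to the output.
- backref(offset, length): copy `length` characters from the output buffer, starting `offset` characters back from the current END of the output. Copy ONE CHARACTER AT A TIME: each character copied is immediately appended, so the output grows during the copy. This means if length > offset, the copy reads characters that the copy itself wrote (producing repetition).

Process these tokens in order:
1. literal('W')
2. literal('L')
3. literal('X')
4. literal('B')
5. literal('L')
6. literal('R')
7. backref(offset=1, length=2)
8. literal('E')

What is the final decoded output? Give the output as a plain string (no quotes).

Token 1: literal('W'). Output: "W"
Token 2: literal('L'). Output: "WL"
Token 3: literal('X'). Output: "WLX"
Token 4: literal('B'). Output: "WLXB"
Token 5: literal('L'). Output: "WLXBL"
Token 6: literal('R'). Output: "WLXBLR"
Token 7: backref(off=1, len=2) (overlapping!). Copied 'RR' from pos 5. Output: "WLXBLRRR"
Token 8: literal('E'). Output: "WLXBLRRRE"

Answer: WLXBLRRRE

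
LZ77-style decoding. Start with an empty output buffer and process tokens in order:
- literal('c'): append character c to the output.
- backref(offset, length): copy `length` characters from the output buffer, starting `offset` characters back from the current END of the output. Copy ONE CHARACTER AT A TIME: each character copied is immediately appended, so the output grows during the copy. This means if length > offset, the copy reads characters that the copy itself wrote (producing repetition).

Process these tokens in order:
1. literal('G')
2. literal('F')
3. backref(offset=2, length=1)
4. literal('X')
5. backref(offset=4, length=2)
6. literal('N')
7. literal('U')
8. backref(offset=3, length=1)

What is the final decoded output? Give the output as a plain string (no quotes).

Answer: GFGXGFNUF

Derivation:
Token 1: literal('G'). Output: "G"
Token 2: literal('F'). Output: "GF"
Token 3: backref(off=2, len=1). Copied 'G' from pos 0. Output: "GFG"
Token 4: literal('X'). Output: "GFGX"
Token 5: backref(off=4, len=2). Copied 'GF' from pos 0. Output: "GFGXGF"
Token 6: literal('N'). Output: "GFGXGFN"
Token 7: literal('U'). Output: "GFGXGFNU"
Token 8: backref(off=3, len=1). Copied 'F' from pos 5. Output: "GFGXGFNUF"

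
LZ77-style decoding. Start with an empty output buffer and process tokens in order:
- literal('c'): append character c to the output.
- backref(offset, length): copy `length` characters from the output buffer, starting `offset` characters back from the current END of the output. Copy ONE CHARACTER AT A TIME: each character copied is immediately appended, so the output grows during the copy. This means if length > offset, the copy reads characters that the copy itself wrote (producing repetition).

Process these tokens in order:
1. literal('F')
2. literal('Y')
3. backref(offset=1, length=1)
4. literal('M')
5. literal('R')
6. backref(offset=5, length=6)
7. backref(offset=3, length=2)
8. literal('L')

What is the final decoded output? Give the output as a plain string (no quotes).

Answer: FYYMRFYYMRFMRL

Derivation:
Token 1: literal('F'). Output: "F"
Token 2: literal('Y'). Output: "FY"
Token 3: backref(off=1, len=1). Copied 'Y' from pos 1. Output: "FYY"
Token 4: literal('M'). Output: "FYYM"
Token 5: literal('R'). Output: "FYYMR"
Token 6: backref(off=5, len=6) (overlapping!). Copied 'FYYMRF' from pos 0. Output: "FYYMRFYYMRF"
Token 7: backref(off=3, len=2). Copied 'MR' from pos 8. Output: "FYYMRFYYMRFMR"
Token 8: literal('L'). Output: "FYYMRFYYMRFMRL"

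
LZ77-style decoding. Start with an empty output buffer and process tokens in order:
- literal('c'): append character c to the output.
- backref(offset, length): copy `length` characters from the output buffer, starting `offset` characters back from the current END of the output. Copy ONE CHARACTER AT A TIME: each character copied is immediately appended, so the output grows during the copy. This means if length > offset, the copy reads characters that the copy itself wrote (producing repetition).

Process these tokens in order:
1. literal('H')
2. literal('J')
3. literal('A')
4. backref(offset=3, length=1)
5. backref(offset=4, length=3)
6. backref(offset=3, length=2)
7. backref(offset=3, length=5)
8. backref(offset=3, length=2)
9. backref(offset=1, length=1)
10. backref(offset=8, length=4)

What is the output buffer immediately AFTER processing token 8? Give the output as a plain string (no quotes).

Answer: HJAHHJAHJAHJAHJA

Derivation:
Token 1: literal('H'). Output: "H"
Token 2: literal('J'). Output: "HJ"
Token 3: literal('A'). Output: "HJA"
Token 4: backref(off=3, len=1). Copied 'H' from pos 0. Output: "HJAH"
Token 5: backref(off=4, len=3). Copied 'HJA' from pos 0. Output: "HJAHHJA"
Token 6: backref(off=3, len=2). Copied 'HJ' from pos 4. Output: "HJAHHJAHJ"
Token 7: backref(off=3, len=5) (overlapping!). Copied 'AHJAH' from pos 6. Output: "HJAHHJAHJAHJAH"
Token 8: backref(off=3, len=2). Copied 'JA' from pos 11. Output: "HJAHHJAHJAHJAHJA"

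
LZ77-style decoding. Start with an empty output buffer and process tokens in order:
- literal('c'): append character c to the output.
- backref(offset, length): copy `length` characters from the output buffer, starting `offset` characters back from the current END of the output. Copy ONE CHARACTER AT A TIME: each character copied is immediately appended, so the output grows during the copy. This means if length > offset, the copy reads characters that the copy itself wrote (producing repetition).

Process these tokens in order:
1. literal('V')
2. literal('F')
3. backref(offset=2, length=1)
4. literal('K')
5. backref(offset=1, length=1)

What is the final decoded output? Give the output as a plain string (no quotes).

Token 1: literal('V'). Output: "V"
Token 2: literal('F'). Output: "VF"
Token 3: backref(off=2, len=1). Copied 'V' from pos 0. Output: "VFV"
Token 4: literal('K'). Output: "VFVK"
Token 5: backref(off=1, len=1). Copied 'K' from pos 3. Output: "VFVKK"

Answer: VFVKK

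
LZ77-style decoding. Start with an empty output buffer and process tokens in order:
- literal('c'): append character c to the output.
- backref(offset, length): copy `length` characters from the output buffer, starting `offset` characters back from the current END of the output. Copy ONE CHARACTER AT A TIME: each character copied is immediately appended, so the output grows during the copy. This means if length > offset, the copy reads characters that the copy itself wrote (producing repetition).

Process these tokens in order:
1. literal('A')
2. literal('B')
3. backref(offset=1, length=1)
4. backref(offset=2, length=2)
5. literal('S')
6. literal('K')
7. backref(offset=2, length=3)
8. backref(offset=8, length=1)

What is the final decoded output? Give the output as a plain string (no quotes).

Token 1: literal('A'). Output: "A"
Token 2: literal('B'). Output: "AB"
Token 3: backref(off=1, len=1). Copied 'B' from pos 1. Output: "ABB"
Token 4: backref(off=2, len=2). Copied 'BB' from pos 1. Output: "ABBBB"
Token 5: literal('S'). Output: "ABBBBS"
Token 6: literal('K'). Output: "ABBBBSK"
Token 7: backref(off=2, len=3) (overlapping!). Copied 'SKS' from pos 5. Output: "ABBBBSKSKS"
Token 8: backref(off=8, len=1). Copied 'B' from pos 2. Output: "ABBBBSKSKSB"

Answer: ABBBBSKSKSB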